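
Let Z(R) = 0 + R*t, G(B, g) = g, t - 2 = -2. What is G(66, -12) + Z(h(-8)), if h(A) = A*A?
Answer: -12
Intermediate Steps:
t = 0 (t = 2 - 2 = 0)
h(A) = A²
Z(R) = 0 (Z(R) = 0 + R*0 = 0 + 0 = 0)
G(66, -12) + Z(h(-8)) = -12 + 0 = -12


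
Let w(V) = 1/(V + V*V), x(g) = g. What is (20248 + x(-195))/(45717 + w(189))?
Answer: 720103230/1641697471 ≈ 0.43863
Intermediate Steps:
w(V) = 1/(V + V**2)
(20248 + x(-195))/(45717 + w(189)) = (20248 - 195)/(45717 + 1/(189*(1 + 189))) = 20053/(45717 + (1/189)/190) = 20053/(45717 + (1/189)*(1/190)) = 20053/(45717 + 1/35910) = 20053/(1641697471/35910) = 20053*(35910/1641697471) = 720103230/1641697471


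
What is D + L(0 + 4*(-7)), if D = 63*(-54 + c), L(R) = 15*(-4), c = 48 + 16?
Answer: 570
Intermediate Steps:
c = 64
L(R) = -60
D = 630 (D = 63*(-54 + 64) = 63*10 = 630)
D + L(0 + 4*(-7)) = 630 - 60 = 570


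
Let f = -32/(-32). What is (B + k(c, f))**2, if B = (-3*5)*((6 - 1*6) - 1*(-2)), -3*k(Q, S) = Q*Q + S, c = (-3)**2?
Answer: 29584/9 ≈ 3287.1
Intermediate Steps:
c = 9
f = 1 (f = -32*(-1/32) = 1)
k(Q, S) = -S/3 - Q**2/3 (k(Q, S) = -(Q*Q + S)/3 = -(Q**2 + S)/3 = -(S + Q**2)/3 = -S/3 - Q**2/3)
B = -30 (B = -15*((6 - 6) + 2) = -15*(0 + 2) = -15*2 = -30)
(B + k(c, f))**2 = (-30 + (-1/3*1 - 1/3*9**2))**2 = (-30 + (-1/3 - 1/3*81))**2 = (-30 + (-1/3 - 27))**2 = (-30 - 82/3)**2 = (-172/3)**2 = 29584/9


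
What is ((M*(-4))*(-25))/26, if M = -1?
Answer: -50/13 ≈ -3.8462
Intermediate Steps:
((M*(-4))*(-25))/26 = (-1*(-4)*(-25))/26 = (4*(-25))*(1/26) = -100*1/26 = -50/13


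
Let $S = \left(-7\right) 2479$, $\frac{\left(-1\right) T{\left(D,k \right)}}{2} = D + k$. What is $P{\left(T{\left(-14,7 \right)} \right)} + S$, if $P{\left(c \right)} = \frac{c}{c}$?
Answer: $-17352$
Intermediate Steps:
$T{\left(D,k \right)} = - 2 D - 2 k$ ($T{\left(D,k \right)} = - 2 \left(D + k\right) = - 2 D - 2 k$)
$S = -17353$
$P{\left(c \right)} = 1$
$P{\left(T{\left(-14,7 \right)} \right)} + S = 1 - 17353 = -17352$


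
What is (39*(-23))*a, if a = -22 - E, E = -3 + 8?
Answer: 24219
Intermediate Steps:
E = 5
a = -27 (a = -22 - 1*5 = -22 - 5 = -27)
(39*(-23))*a = (39*(-23))*(-27) = -897*(-27) = 24219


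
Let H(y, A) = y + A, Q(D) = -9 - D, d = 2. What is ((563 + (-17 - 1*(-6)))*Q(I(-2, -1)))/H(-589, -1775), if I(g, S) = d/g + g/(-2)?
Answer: 414/197 ≈ 2.1015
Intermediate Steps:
I(g, S) = 2/g - g/2 (I(g, S) = 2/g + g/(-2) = 2/g + g*(-½) = 2/g - g/2)
H(y, A) = A + y
((563 + (-17 - 1*(-6)))*Q(I(-2, -1)))/H(-589, -1775) = ((563 + (-17 - 1*(-6)))*(-9 - (2/(-2) - ½*(-2))))/(-1775 - 589) = ((563 + (-17 + 6))*(-9 - (2*(-½) + 1)))/(-2364) = ((563 - 11)*(-9 - (-1 + 1)))*(-1/2364) = (552*(-9 - 1*0))*(-1/2364) = (552*(-9 + 0))*(-1/2364) = (552*(-9))*(-1/2364) = -4968*(-1/2364) = 414/197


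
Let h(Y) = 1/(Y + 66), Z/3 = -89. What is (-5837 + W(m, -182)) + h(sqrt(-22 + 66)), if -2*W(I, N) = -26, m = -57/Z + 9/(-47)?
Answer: -1141501/196 - sqrt(11)/2156 ≈ -5824.0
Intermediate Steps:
Z = -267 (Z = 3*(-89) = -267)
m = 92/4183 (m = -57/(-267) + 9/(-47) = -57*(-1/267) + 9*(-1/47) = 19/89 - 9/47 = 92/4183 ≈ 0.021994)
W(I, N) = 13 (W(I, N) = -1/2*(-26) = 13)
h(Y) = 1/(66 + Y)
(-5837 + W(m, -182)) + h(sqrt(-22 + 66)) = (-5837 + 13) + 1/(66 + sqrt(-22 + 66)) = -5824 + 1/(66 + sqrt(44)) = -5824 + 1/(66 + 2*sqrt(11))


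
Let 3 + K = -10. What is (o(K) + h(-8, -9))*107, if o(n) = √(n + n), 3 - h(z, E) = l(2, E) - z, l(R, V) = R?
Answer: -749 + 107*I*√26 ≈ -749.0 + 545.59*I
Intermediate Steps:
K = -13 (K = -3 - 10 = -13)
h(z, E) = 1 + z (h(z, E) = 3 - (2 - z) = 3 + (-2 + z) = 1 + z)
o(n) = √2*√n (o(n) = √(2*n) = √2*√n)
(o(K) + h(-8, -9))*107 = (√2*√(-13) + (1 - 8))*107 = (√2*(I*√13) - 7)*107 = (I*√26 - 7)*107 = (-7 + I*√26)*107 = -749 + 107*I*√26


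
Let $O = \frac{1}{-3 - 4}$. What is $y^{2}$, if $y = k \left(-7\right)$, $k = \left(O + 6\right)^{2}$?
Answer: $\frac{2825761}{49} \approx 57669.0$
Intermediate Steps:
$O = - \frac{1}{7}$ ($O = \frac{1}{-7} = - \frac{1}{7} \approx -0.14286$)
$k = \frac{1681}{49}$ ($k = \left(- \frac{1}{7} + 6\right)^{2} = \left(\frac{41}{7}\right)^{2} = \frac{1681}{49} \approx 34.306$)
$y = - \frac{1681}{7}$ ($y = \frac{1681}{49} \left(-7\right) = - \frac{1681}{7} \approx -240.14$)
$y^{2} = \left(- \frac{1681}{7}\right)^{2} = \frac{2825761}{49}$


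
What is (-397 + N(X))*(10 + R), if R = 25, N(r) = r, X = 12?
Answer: -13475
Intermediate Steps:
(-397 + N(X))*(10 + R) = (-397 + 12)*(10 + 25) = -385*35 = -13475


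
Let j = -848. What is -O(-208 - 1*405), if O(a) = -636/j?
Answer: -¾ ≈ -0.75000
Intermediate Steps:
O(a) = ¾ (O(a) = -636/(-848) = -636*(-1/848) = ¾)
-O(-208 - 1*405) = -1*¾ = -¾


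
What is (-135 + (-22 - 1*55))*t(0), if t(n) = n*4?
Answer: 0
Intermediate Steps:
t(n) = 4*n
(-135 + (-22 - 1*55))*t(0) = (-135 + (-22 - 1*55))*(4*0) = (-135 + (-22 - 55))*0 = (-135 - 77)*0 = -212*0 = 0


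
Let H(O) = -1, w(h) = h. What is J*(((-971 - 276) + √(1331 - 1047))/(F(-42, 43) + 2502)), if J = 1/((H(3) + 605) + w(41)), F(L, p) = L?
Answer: -29/36900 + √71/793350 ≈ -0.00077529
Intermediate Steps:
J = 1/645 (J = 1/((-1 + 605) + 41) = 1/(604 + 41) = 1/645 ≈ 0.0015504)
J*(((-971 - 276) + √(1331 - 1047))/(F(-42, 43) + 2502)) = (((-971 - 276) + √(1331 - 1047))/(-42 + 2502))/645 = ((-1247 + √284)/2460)/645 = ((-1247 + 2*√71)*(1/2460))/645 = (-1247/2460 + √71/1230)/645 = -29/36900 + √71/793350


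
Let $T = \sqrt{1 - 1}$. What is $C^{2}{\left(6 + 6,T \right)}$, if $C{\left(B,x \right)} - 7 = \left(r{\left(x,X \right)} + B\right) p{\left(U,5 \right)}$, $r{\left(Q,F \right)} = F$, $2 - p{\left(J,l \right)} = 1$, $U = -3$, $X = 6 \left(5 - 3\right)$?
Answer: $961$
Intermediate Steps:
$X = 12$ ($X = 6 \cdot 2 = 12$)
$p{\left(J,l \right)} = 1$ ($p{\left(J,l \right)} = 2 - 1 = 1$)
$T = 0$ ($T = \sqrt{0} = 0$)
$C{\left(B,x \right)} = 19 + B$ ($C{\left(B,x \right)} = 7 + \left(12 + B\right) 1 = 7 + \left(12 + B\right) = 19 + B$)
$C^{2}{\left(6 + 6,T \right)} = \left(19 + \left(6 + 6\right)\right)^{2} = \left(19 + 12\right)^{2} = 31^{2} = 961$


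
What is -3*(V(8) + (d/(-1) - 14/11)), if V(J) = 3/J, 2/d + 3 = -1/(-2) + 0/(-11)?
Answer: 129/440 ≈ 0.29318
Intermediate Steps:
d = -⅘ (d = 2/(-3 + (-1/(-2) + 0/(-11))) = 2/(-3 + (-1*(-½) + 0*(-1/11))) = 2/(-3 + (½ + 0)) = 2/(-3 + ½) = 2/(-5/2) = 2*(-⅖) = -⅘ ≈ -0.80000)
-3*(V(8) + (d/(-1) - 14/11)) = -3*(3/8 + (-⅘/(-1) - 14/11)) = -3*(3*(⅛) + (-⅘*(-1) - 14*1/11)) = -3*(3/8 + (⅘ - 14/11)) = -3*(3/8 - 26/55) = -3*(-43/440) = 129/440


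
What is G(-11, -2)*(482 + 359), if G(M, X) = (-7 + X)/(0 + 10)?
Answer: -7569/10 ≈ -756.90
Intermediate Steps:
G(M, X) = -7/10 + X/10 (G(M, X) = (-7 + X)/10 = (-7 + X)*(⅒) = -7/10 + X/10)
G(-11, -2)*(482 + 359) = (-7/10 + (⅒)*(-2))*(482 + 359) = (-7/10 - ⅕)*841 = -9/10*841 = -7569/10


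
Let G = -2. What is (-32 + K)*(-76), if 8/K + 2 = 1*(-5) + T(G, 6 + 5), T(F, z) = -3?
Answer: 12464/5 ≈ 2492.8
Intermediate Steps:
K = -⅘ (K = 8/(-2 + (1*(-5) - 3)) = 8/(-2 + (-5 - 3)) = 8/(-2 - 8) = 8/(-10) = 8*(-⅒) = -⅘ ≈ -0.80000)
(-32 + K)*(-76) = (-32 - ⅘)*(-76) = -164/5*(-76) = 12464/5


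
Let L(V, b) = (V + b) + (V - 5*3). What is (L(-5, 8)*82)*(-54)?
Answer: 75276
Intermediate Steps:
L(V, b) = -15 + b + 2*V (L(V, b) = (V + b) + (V - 15) = (V + b) + (-15 + V) = -15 + b + 2*V)
(L(-5, 8)*82)*(-54) = ((-15 + 8 + 2*(-5))*82)*(-54) = ((-15 + 8 - 10)*82)*(-54) = -17*82*(-54) = -1394*(-54) = 75276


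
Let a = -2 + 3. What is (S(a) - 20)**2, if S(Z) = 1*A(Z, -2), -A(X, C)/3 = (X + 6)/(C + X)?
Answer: 1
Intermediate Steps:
A(X, C) = -3*(6 + X)/(C + X) (A(X, C) = -3*(X + 6)/(C + X) = -3*(6 + X)/(C + X))
a = 1
S(Z) = 3*(-6 - Z)/(-2 + Z) (S(Z) = 1*(3*(-6 - Z)/(-2 + Z)) = 3*(-6 - Z)/(-2 + Z))
(S(a) - 20)**2 = (3*(-6 - 1*1)/(-2 + 1) - 20)**2 = (3*(-6 - 1)/(-1) - 20)**2 = (3*(-1)*(-7) - 20)**2 = (21 - 20)**2 = 1**2 = 1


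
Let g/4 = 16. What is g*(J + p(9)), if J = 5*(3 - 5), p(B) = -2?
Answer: -768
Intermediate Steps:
g = 64 (g = 4*16 = 64)
J = -10 (J = 5*(-2) = -10)
g*(J + p(9)) = 64*(-10 - 2) = 64*(-12) = -768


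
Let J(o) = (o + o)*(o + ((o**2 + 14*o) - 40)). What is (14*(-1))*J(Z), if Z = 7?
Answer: -22344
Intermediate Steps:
J(o) = 2*o*(-40 + o**2 + 15*o) (J(o) = (2*o)*(o + (-40 + o**2 + 14*o)) = (2*o)*(-40 + o**2 + 15*o) = 2*o*(-40 + o**2 + 15*o))
(14*(-1))*J(Z) = (14*(-1))*(2*7*(-40 + 7**2 + 15*7)) = -28*7*(-40 + 49 + 105) = -28*7*114 = -14*1596 = -22344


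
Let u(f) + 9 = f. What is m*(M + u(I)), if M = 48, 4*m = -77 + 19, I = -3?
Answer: -522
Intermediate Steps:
u(f) = -9 + f
m = -29/2 (m = (-77 + 19)/4 = (¼)*(-58) = -29/2 ≈ -14.500)
m*(M + u(I)) = -29*(48 + (-9 - 3))/2 = -29*(48 - 12)/2 = -29/2*36 = -522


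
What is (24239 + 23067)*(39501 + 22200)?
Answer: 2918827506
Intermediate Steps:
(24239 + 23067)*(39501 + 22200) = 47306*61701 = 2918827506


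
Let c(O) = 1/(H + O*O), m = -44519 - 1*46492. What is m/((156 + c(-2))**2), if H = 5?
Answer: -7371891/1974025 ≈ -3.7344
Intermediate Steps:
m = -91011 (m = -44519 - 46492 = -91011)
c(O) = 1/(5 + O**2) (c(O) = 1/(5 + O*O) = 1/(5 + O**2))
m/((156 + c(-2))**2) = -91011/(156 + 1/(5 + (-2)**2))**2 = -91011/(156 + 1/(5 + 4))**2 = -91011/(156 + 1/9)**2 = -91011/((1405/9)**2) = -91011/1974025/81 = -91011*81/1974025 = -7371891/1974025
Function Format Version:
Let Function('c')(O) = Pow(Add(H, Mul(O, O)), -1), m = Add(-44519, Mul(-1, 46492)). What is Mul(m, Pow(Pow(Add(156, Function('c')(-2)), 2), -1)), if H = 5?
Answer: Rational(-7371891, 1974025) ≈ -3.7344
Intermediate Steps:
m = -91011 (m = Add(-44519, -46492) = -91011)
Function('c')(O) = Pow(Add(5, Pow(O, 2)), -1) (Function('c')(O) = Pow(Add(5, Mul(O, O)), -1) = Pow(Add(5, Pow(O, 2)), -1))
Mul(m, Pow(Pow(Add(156, Function('c')(-2)), 2), -1)) = Mul(-91011, Pow(Pow(Add(156, Pow(Add(5, Pow(-2, 2)), -1)), 2), -1)) = Mul(-91011, Pow(Pow(Add(156, Pow(Add(5, 4), -1)), 2), -1)) = Mul(-91011, Pow(Pow(Add(156, Pow(9, -1)), 2), -1)) = Mul(-91011, Pow(Pow(Add(156, Rational(1, 9)), 2), -1)) = Mul(-91011, Pow(Pow(Rational(1405, 9), 2), -1)) = Mul(-91011, Pow(Rational(1974025, 81), -1)) = Mul(-91011, Rational(81, 1974025)) = Rational(-7371891, 1974025)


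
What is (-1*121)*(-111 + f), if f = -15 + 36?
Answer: 10890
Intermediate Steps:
f = 21
(-1*121)*(-111 + f) = (-1*121)*(-111 + 21) = -121*(-90) = 10890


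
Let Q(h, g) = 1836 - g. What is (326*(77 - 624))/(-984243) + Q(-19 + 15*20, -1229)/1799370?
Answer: 21592264129/118067821794 ≈ 0.18288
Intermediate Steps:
(326*(77 - 624))/(-984243) + Q(-19 + 15*20, -1229)/1799370 = (326*(77 - 624))/(-984243) + (1836 - 1*(-1229))/1799370 = (326*(-547))*(-1/984243) + (1836 + 1229)*(1/1799370) = -178322*(-1/984243) + 3065*(1/1799370) = 178322/984243 + 613/359874 = 21592264129/118067821794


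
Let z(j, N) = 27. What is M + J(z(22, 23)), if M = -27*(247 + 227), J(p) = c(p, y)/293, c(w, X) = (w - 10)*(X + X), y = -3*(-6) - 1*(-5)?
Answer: -3749032/293 ≈ -12795.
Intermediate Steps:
y = 23 (y = 18 + 5 = 23)
c(w, X) = 2*X*(-10 + w) (c(w, X) = (-10 + w)*(2*X) = 2*X*(-10 + w))
J(p) = -460/293 + 46*p/293 (J(p) = (2*23*(-10 + p))/293 = (-460 + 46*p)*(1/293) = -460/293 + 46*p/293)
M = -12798 (M = -27*474 = -12798)
M + J(z(22, 23)) = -12798 + (-460/293 + (46/293)*27) = -12798 + (-460/293 + 1242/293) = -12798 + 782/293 = -3749032/293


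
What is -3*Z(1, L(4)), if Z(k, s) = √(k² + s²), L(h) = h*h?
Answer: -3*√257 ≈ -48.094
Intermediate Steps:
L(h) = h²
-3*Z(1, L(4)) = -3*√(1² + (4²)²) = -3*√(1 + 16²) = -3*√(1 + 256) = -3*√257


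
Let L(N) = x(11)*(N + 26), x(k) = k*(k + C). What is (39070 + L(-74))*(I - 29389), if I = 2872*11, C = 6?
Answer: 66297082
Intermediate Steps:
I = 31592
x(k) = k*(6 + k) (x(k) = k*(k + 6) = k*(6 + k))
L(N) = 4862 + 187*N (L(N) = (11*(6 + 11))*(N + 26) = (11*17)*(26 + N) = 187*(26 + N) = 4862 + 187*N)
(39070 + L(-74))*(I - 29389) = (39070 + (4862 + 187*(-74)))*(31592 - 29389) = (39070 + (4862 - 13838))*2203 = (39070 - 8976)*2203 = 30094*2203 = 66297082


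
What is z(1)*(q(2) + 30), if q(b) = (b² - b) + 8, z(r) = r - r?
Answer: 0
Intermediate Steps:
z(r) = 0
q(b) = 8 + b² - b
z(1)*(q(2) + 30) = 0*((8 + 2² - 1*2) + 30) = 0*((8 + 4 - 2) + 30) = 0*(10 + 30) = 0*40 = 0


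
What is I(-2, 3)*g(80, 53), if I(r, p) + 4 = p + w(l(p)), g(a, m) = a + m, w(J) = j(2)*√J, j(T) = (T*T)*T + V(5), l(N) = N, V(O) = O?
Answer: -133 + 1729*√3 ≈ 2861.7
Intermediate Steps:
j(T) = 5 + T³ (j(T) = (T*T)*T + 5 = T²*T + 5 = T³ + 5 = 5 + T³)
w(J) = 13*√J (w(J) = (5 + 2³)*√J = (5 + 8)*√J = 13*√J)
I(r, p) = -4 + p + 13*√p (I(r, p) = -4 + (p + 13*√p) = -4 + p + 13*√p)
I(-2, 3)*g(80, 53) = (-4 + 3 + 13*√3)*(80 + 53) = (-1 + 13*√3)*133 = -133 + 1729*√3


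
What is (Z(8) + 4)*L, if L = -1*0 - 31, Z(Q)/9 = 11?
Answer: -3193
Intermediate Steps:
Z(Q) = 99 (Z(Q) = 9*11 = 99)
L = -31 (L = 0 - 31 = -31)
(Z(8) + 4)*L = (99 + 4)*(-31) = 103*(-31) = -3193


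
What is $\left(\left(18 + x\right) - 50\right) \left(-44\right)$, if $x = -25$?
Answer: $2508$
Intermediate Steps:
$\left(\left(18 + x\right) - 50\right) \left(-44\right) = \left(\left(18 - 25\right) - 50\right) \left(-44\right) = \left(-7 - 50\right) \left(-44\right) = \left(-57\right) \left(-44\right) = 2508$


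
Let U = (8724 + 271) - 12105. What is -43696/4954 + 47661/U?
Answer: -186003577/7703470 ≈ -24.145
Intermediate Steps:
U = -3110 (U = 8995 - 12105 = -3110)
-43696/4954 + 47661/U = -43696/4954 + 47661/(-3110) = -43696*1/4954 + 47661*(-1/3110) = -21848/2477 - 47661/3110 = -186003577/7703470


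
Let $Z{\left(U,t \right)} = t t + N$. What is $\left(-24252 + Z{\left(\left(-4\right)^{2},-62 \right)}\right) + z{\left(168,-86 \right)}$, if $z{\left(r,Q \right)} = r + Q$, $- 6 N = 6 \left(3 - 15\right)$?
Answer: $-20314$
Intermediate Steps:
$N = 12$ ($N = - \frac{6 \left(3 - 15\right)}{6} = - \frac{6 \left(-12\right)}{6} = \left(- \frac{1}{6}\right) \left(-72\right) = 12$)
$z{\left(r,Q \right)} = Q + r$
$Z{\left(U,t \right)} = 12 + t^{2}$ ($Z{\left(U,t \right)} = t t + 12 = t^{2} + 12 = 12 + t^{2}$)
$\left(-24252 + Z{\left(\left(-4\right)^{2},-62 \right)}\right) + z{\left(168,-86 \right)} = \left(-24252 + \left(12 + \left(-62\right)^{2}\right)\right) + \left(-86 + 168\right) = \left(-24252 + \left(12 + 3844\right)\right) + 82 = \left(-24252 + 3856\right) + 82 = -20396 + 82 = -20314$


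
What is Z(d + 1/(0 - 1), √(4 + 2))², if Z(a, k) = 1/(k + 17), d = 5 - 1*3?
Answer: (17 + √6)⁻² ≈ 0.0026435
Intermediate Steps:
d = 2 (d = 5 - 3 = 2)
Z(a, k) = 1/(17 + k)
Z(d + 1/(0 - 1), √(4 + 2))² = (1/(17 + √(4 + 2)))² = (1/(17 + √6))² = (17 + √6)⁻²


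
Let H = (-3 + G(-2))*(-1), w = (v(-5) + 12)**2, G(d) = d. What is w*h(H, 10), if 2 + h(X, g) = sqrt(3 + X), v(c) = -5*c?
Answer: -2738 + 2738*sqrt(2) ≈ 1134.1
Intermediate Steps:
w = 1369 (w = (-5*(-5) + 12)**2 = (25 + 12)**2 = 37**2 = 1369)
H = 5 (H = (-3 - 2)*(-1) = -5*(-1) = 5)
h(X, g) = -2 + sqrt(3 + X)
w*h(H, 10) = 1369*(-2 + sqrt(3 + 5)) = 1369*(-2 + sqrt(8)) = 1369*(-2 + 2*sqrt(2)) = -2738 + 2738*sqrt(2)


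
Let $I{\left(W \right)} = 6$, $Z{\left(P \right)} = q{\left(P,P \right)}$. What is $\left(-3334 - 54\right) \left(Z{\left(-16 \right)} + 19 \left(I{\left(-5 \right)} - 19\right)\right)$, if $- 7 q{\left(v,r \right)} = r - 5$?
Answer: $826672$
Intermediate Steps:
$q{\left(v,r \right)} = \frac{5}{7} - \frac{r}{7}$ ($q{\left(v,r \right)} = - \frac{r - 5}{7} = - \frac{-5 + r}{7} = \frac{5}{7} - \frac{r}{7}$)
$Z{\left(P \right)} = \frac{5}{7} - \frac{P}{7}$
$\left(-3334 - 54\right) \left(Z{\left(-16 \right)} + 19 \left(I{\left(-5 \right)} - 19\right)\right) = \left(-3334 - 54\right) \left(\left(\frac{5}{7} - - \frac{16}{7}\right) + 19 \left(6 - 19\right)\right) = - 3388 \left(\left(\frac{5}{7} + \frac{16}{7}\right) + 19 \left(-13\right)\right) = - 3388 \left(3 - 247\right) = \left(-3388\right) \left(-244\right) = 826672$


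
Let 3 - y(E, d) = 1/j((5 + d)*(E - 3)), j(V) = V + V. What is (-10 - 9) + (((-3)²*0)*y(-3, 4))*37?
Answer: -19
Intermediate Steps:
j(V) = 2*V
y(E, d) = 3 - 1/(2*(-3 + E)*(5 + d)) (y(E, d) = 3 - 1/(2*((5 + d)*(E - 3))) = 3 - 1/(2*((5 + d)*(-3 + E))) = 3 - 1/(2*((-3 + E)*(5 + d))) = 3 - 1/(2*(-3 + E)*(5 + d)))
(-10 - 9) + (((-3)²*0)*y(-3, 4))*37 = (-10 - 9) + (((-3)²*0)*((-91 - 18*4 + 30*(-3) + 6*(-3)*4)/(2*(-15 - 3*4 + 5*(-3) - 3*4))))*37 = -19 + ((9*0)*((-91 - 72 - 90 - 72)/(2*(-15 - 12 - 15 - 12))))*37 = -19 + (0*((½)*(-325)/(-54)))*37 = -19 + (0*((½)*(-1/54)*(-325)))*37 = -19 + (0*(325/108))*37 = -19 + 0*37 = -19 + 0 = -19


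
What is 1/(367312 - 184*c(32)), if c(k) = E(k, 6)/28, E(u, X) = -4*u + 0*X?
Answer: 7/2577072 ≈ 2.7163e-6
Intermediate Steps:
E(u, X) = -4*u (E(u, X) = -4*u + 0 = -4*u)
c(k) = -k/7 (c(k) = -4*k/28 = -4*k*(1/28) = -k/7)
1/(367312 - 184*c(32)) = 1/(367312 - (-184)*32/7) = 1/(367312 - 184*(-32/7)) = 1/(367312 + 5888/7) = 1/(2577072/7) = 7/2577072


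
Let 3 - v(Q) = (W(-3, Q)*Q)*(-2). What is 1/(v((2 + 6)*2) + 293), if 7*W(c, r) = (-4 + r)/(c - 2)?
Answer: 35/9976 ≈ 0.0035084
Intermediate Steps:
W(c, r) = (-4 + r)/(7*(-2 + c)) (W(c, r) = ((-4 + r)/(c - 2))/7 = ((-4 + r)/(-2 + c))/7 = (-4 + r)/(7*(-2 + c)))
v(Q) = 3 + 2*Q*(4/35 - Q/35) (v(Q) = 3 - ((-4 + Q)/(7*(-2 - 3)))*Q*(-2) = 3 - ((1/7)*(-4 + Q)/(-5))*Q*(-2) = 3 - ((1/7)*(-1/5)*(-4 + Q))*Q*(-2) = 3 - (4/35 - Q/35)*Q*(-2) = 3 - Q*(4/35 - Q/35)*(-2) = 3 - (-2)*Q*(4/35 - Q/35) = 3 + 2*Q*(4/35 - Q/35))
1/(v((2 + 6)*2) + 293) = 1/((3 - 2*(2 + 6)*2*(-4 + (2 + 6)*2)/35) + 293) = 1/((3 - 2*8*2*(-4 + 8*2)/35) + 293) = 1/((3 - 2/35*16*(-4 + 16)) + 293) = 1/((3 - 2/35*16*12) + 293) = 1/((3 - 384/35) + 293) = 1/(-279/35 + 293) = 1/(9976/35) = 35/9976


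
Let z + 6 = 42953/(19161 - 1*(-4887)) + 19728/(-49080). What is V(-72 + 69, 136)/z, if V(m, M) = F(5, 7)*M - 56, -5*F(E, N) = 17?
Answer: 25493958144/226997531 ≈ 112.31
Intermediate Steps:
F(E, N) = -17/5 (F(E, N) = -⅕*17 = -17/5)
V(m, M) = -56 - 17*M/5 (V(m, M) = -17*M/5 - 56 = -56 - 17*M/5)
z = -226997531/49178160 (z = -6 + (42953/(19161 - 1*(-4887)) + 19728/(-49080)) = -6 + (42953/(19161 + 4887) + 19728*(-1/49080)) = -6 + (42953/24048 - 822/2045) = -6 + 68071429/49178160 = -226997531/49178160 ≈ -4.6158)
V(-72 + 69, 136)/z = (-56 - 17/5*136)/(-226997531/49178160) = (-56 - 2312/5)*(-49178160/226997531) = -2592/5*(-49178160/226997531) = 25493958144/226997531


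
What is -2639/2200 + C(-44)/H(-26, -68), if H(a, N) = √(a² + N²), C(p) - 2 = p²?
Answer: -2639/2200 + 969*√53/265 ≈ 25.421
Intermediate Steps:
C(p) = 2 + p²
H(a, N) = √(N² + a²)
-2639/2200 + C(-44)/H(-26, -68) = -2639/2200 + (2 + (-44)²)/(√((-68)² + (-26)²)) = -2639*1/2200 + (2 + 1936)/(√(4624 + 676)) = -2639/2200 + 1938/(√5300) = -2639/2200 + 1938/((10*√53)) = -2639/2200 + 1938*(√53/530) = -2639/2200 + 969*√53/265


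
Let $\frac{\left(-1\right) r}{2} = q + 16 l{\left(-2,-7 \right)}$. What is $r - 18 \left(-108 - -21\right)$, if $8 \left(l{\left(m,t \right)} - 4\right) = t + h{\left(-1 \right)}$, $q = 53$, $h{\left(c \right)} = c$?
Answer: $1364$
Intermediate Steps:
$l{\left(m,t \right)} = \frac{31}{8} + \frac{t}{8}$ ($l{\left(m,t \right)} = 4 + \frac{t - 1}{8} = 4 + \frac{-1 + t}{8} = 4 + \left(- \frac{1}{8} + \frac{t}{8}\right) = \frac{31}{8} + \frac{t}{8}$)
$r = -202$ ($r = - 2 \left(53 + 16 \left(\frac{31}{8} + \frac{1}{8} \left(-7\right)\right)\right) = - 2 \left(53 + 16 \left(\frac{31}{8} - \frac{7}{8}\right)\right) = - 2 \left(53 + 16 \cdot 3\right) = - 2 \left(53 + 48\right) = \left(-2\right) 101 = -202$)
$r - 18 \left(-108 - -21\right) = -202 - 18 \left(-108 - -21\right) = -202 - 18 \left(-108 + \left(-30 + 51\right)\right) = -202 - 18 \left(-108 + 21\right) = -202 - -1566 = -202 + 1566 = 1364$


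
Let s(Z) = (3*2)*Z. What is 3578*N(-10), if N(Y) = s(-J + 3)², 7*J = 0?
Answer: 1159272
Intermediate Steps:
J = 0 (J = (⅐)*0 = 0)
s(Z) = 6*Z
N(Y) = 324 (N(Y) = (6*(-1*0 + 3))² = (6*(0 + 3))² = (6*3)² = 18² = 324)
3578*N(-10) = 3578*324 = 1159272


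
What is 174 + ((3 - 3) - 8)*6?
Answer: 126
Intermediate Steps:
174 + ((3 - 3) - 8)*6 = 174 + (0 - 8)*6 = 174 - 8*6 = 174 - 48 = 126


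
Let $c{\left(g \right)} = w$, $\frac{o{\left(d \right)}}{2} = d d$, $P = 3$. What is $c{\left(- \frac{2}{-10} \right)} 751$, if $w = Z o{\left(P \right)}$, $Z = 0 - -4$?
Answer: $54072$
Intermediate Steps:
$o{\left(d \right)} = 2 d^{2}$ ($o{\left(d \right)} = 2 d d = 2 d^{2}$)
$Z = 4$ ($Z = 0 + 4 = 4$)
$w = 72$ ($w = 4 \cdot 2 \cdot 3^{2} = 4 \cdot 2 \cdot 9 = 4 \cdot 18 = 72$)
$c{\left(g \right)} = 72$
$c{\left(- \frac{2}{-10} \right)} 751 = 72 \cdot 751 = 54072$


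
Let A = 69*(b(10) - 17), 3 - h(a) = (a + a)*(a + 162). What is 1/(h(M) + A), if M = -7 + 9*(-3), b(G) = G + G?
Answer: 1/8914 ≈ 0.00011218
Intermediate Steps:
b(G) = 2*G
M = -34 (M = -7 - 27 = -34)
h(a) = 3 - 2*a*(162 + a) (h(a) = 3 - (a + a)*(a + 162) = 3 - 2*a*(162 + a))
A = 207 (A = 69*(2*10 - 17) = 69*(20 - 17) = 69*3 = 207)
1/(h(M) + A) = 1/((3 - 324*(-34) - 2*(-34)**2) + 207) = 1/((3 + 11016 - 2*1156) + 207) = 1/((3 + 11016 - 2312) + 207) = 1/(8707 + 207) = 1/8914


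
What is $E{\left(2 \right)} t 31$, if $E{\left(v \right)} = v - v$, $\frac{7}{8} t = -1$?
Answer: $0$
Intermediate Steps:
$t = - \frac{8}{7}$ ($t = \frac{8}{7} \left(-1\right) = - \frac{8}{7} \approx -1.1429$)
$E{\left(v \right)} = 0$
$E{\left(2 \right)} t 31 = 0 \left(- \frac{8}{7}\right) 31 = 0 \cdot 31 = 0$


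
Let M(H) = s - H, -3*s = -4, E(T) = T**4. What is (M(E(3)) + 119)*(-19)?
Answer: -2242/3 ≈ -747.33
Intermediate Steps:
s = 4/3 (s = -1/3*(-4) = 4/3 ≈ 1.3333)
M(H) = 4/3 - H
(M(E(3)) + 119)*(-19) = ((4/3 - 1*3**4) + 119)*(-19) = ((4/3 - 1*81) + 119)*(-19) = ((4/3 - 81) + 119)*(-19) = (-239/3 + 119)*(-19) = (118/3)*(-19) = -2242/3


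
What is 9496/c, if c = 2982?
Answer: 4748/1491 ≈ 3.1844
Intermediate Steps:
9496/c = 9496/2982 = 9496*(1/2982) = 4748/1491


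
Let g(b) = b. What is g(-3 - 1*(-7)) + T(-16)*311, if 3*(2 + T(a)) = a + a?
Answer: -11806/3 ≈ -3935.3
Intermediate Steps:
T(a) = -2 + 2*a/3 (T(a) = -2 + (a + a)/3 = -2 + (2*a)/3 = -2 + 2*a/3)
g(-3 - 1*(-7)) + T(-16)*311 = (-3 - 1*(-7)) + (-2 + (⅔)*(-16))*311 = (-3 + 7) + (-2 - 32/3)*311 = 4 - 38/3*311 = 4 - 11818/3 = -11806/3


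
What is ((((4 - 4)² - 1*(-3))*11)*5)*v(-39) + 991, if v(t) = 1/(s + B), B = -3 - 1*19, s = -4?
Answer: 25601/26 ≈ 984.65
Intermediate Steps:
B = -22 (B = -3 - 19 = -22)
v(t) = -1/26 (v(t) = 1/(-4 - 22) = 1/(-26) = -1/26)
((((4 - 4)² - 1*(-3))*11)*5)*v(-39) + 991 = ((((4 - 4)² - 1*(-3))*11)*5)*(-1/26) + 991 = (((0² + 3)*11)*5)*(-1/26) + 991 = (((0 + 3)*11)*5)*(-1/26) + 991 = ((3*11)*5)*(-1/26) + 991 = (33*5)*(-1/26) + 991 = 165*(-1/26) + 991 = -165/26 + 991 = 25601/26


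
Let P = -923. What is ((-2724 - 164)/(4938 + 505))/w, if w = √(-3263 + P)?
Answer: 1444*I*√4186/11392199 ≈ 0.0082009*I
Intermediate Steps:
w = I*√4186 (w = √(-3263 - 923) = √(-4186) = I*√4186 ≈ 64.699*I)
((-2724 - 164)/(4938 + 505))/w = ((-2724 - 164)/(4938 + 505))/((I*√4186)) = (-2888/5443)*(-I*√4186/4186) = (-2888*1/5443)*(-I*√4186/4186) = -(-1444)*I*√4186/11392199 = 1444*I*√4186/11392199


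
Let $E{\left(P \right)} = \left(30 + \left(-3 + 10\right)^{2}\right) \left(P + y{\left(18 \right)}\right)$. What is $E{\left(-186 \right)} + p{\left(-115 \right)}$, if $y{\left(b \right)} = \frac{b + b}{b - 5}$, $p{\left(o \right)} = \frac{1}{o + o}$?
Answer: $- \frac{43280953}{2990} \approx -14475.0$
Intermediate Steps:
$p{\left(o \right)} = \frac{1}{2 o}$
$y{\left(b \right)} = \frac{2 b}{-5 + b}$
$E{\left(P \right)} = \frac{2844}{13} + 79 P$ ($E{\left(P \right)} = \left(30 + \left(-3 + 10\right)^{2}\right) \left(P + 2 \cdot 18 \frac{1}{-5 + 18}\right) = \left(30 + 7^{2}\right) \left(P + 2 \cdot 18 \cdot \frac{1}{13}\right) = \left(30 + 49\right) \left(P + 2 \cdot 18 \cdot \frac{1}{13}\right) = 79 \left(P + \frac{36}{13}\right) = 79 \left(\frac{36}{13} + P\right) = \frac{2844}{13} + 79 P$)
$E{\left(-186 \right)} + p{\left(-115 \right)} = \left(\frac{2844}{13} + 79 \left(-186\right)\right) + \frac{1}{2 \left(-115\right)} = \left(\frac{2844}{13} - 14694\right) + \frac{1}{2} \left(- \frac{1}{115}\right) = - \frac{188178}{13} - \frac{1}{230} = - \frac{43280953}{2990}$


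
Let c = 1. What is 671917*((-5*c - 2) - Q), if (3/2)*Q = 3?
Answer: -6047253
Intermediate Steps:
Q = 2 (Q = (⅔)*3 = 2)
671917*((-5*c - 2) - Q) = 671917*((-5*1 - 2) - 1*2) = 671917*((-5 - 2) - 2) = 671917*(-7 - 2) = 671917*(-9) = -6047253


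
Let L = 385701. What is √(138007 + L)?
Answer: 2*√130927 ≈ 723.68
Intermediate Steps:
√(138007 + L) = √(138007 + 385701) = √523708 = 2*√130927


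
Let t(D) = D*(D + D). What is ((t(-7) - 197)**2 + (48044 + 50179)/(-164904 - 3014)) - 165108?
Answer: -26078939049/167918 ≈ -1.5531e+5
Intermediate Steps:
t(D) = 2*D**2 (t(D) = D*(2*D) = 2*D**2)
((t(-7) - 197)**2 + (48044 + 50179)/(-164904 - 3014)) - 165108 = ((2*(-7)**2 - 197)**2 + (48044 + 50179)/(-164904 - 3014)) - 165108 = ((2*49 - 197)**2 + 98223/(-167918)) - 165108 = ((98 - 197)**2 + 98223*(-1/167918)) - 165108 = ((-99)**2 - 98223/167918) - 165108 = (9801 - 98223/167918) - 165108 = 1645666095/167918 - 165108 = -26078939049/167918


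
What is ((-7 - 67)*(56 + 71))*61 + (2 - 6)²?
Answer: -573262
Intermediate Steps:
((-7 - 67)*(56 + 71))*61 + (2 - 6)² = -74*127*61 + (-4)² = -9398*61 + 16 = -573278 + 16 = -573262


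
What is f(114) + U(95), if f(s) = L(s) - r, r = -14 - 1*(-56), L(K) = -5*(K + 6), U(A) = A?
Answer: -547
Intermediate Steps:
L(K) = -30 - 5*K (L(K) = -5*(6 + K) = -30 - 5*K)
r = 42 (r = -14 + 56 = 42)
f(s) = -72 - 5*s (f(s) = (-30 - 5*s) - 1*42 = (-30 - 5*s) - 42 = -72 - 5*s)
f(114) + U(95) = (-72 - 5*114) + 95 = (-72 - 570) + 95 = -642 + 95 = -547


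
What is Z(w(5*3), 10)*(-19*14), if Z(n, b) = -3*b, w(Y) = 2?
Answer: 7980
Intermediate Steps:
Z(w(5*3), 10)*(-19*14) = (-3*10)*(-19*14) = -30*(-266) = 7980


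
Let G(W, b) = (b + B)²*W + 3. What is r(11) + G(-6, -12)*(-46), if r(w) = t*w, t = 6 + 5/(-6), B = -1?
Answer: 279377/6 ≈ 46563.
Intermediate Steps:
G(W, b) = 3 + W*(-1 + b)² (G(W, b) = (b - 1)²*W + 3 = (-1 + b)²*W + 3 = W*(-1 + b)² + 3 = 3 + W*(-1 + b)²)
t = 31/6 (t = 6 + 5*(-⅙) = 6 - ⅚ = 31/6 ≈ 5.1667)
r(w) = 31*w/6
r(11) + G(-6, -12)*(-46) = (31/6)*11 + (3 - 6*(-1 - 12)²)*(-46) = 341/6 + (3 - 6*(-13)²)*(-46) = 341/6 + (3 - 6*169)*(-46) = 341/6 + (3 - 1014)*(-46) = 341/6 - 1011*(-46) = 341/6 + 46506 = 279377/6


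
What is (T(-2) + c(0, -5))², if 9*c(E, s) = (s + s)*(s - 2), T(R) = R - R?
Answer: 4900/81 ≈ 60.494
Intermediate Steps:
T(R) = 0
c(E, s) = 2*s*(-2 + s)/9 (c(E, s) = ((s + s)*(s - 2))/9 = ((2*s)*(-2 + s))/9 = (2*s*(-2 + s))/9 = 2*s*(-2 + s)/9)
(T(-2) + c(0, -5))² = (0 + (2/9)*(-5)*(-2 - 5))² = (0 + (2/9)*(-5)*(-7))² = (0 + 70/9)² = (70/9)² = 4900/81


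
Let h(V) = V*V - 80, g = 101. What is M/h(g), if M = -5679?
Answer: -5679/10121 ≈ -0.56111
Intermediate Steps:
h(V) = -80 + V² (h(V) = V² - 80 = -80 + V²)
M/h(g) = -5679/(-80 + 101²) = -5679/(-80 + 10201) = -5679/10121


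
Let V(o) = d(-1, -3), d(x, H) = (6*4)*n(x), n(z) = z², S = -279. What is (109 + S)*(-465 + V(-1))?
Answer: 74970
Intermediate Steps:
d(x, H) = 24*x² (d(x, H) = (6*4)*x² = 24*x²)
V(o) = 24 (V(o) = 24*(-1)² = 24*1 = 24)
(109 + S)*(-465 + V(-1)) = (109 - 279)*(-465 + 24) = -170*(-441) = 74970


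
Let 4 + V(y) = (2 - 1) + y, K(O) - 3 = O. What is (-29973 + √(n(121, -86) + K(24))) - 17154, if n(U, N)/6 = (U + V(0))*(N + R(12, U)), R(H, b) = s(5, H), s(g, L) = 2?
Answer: -47127 + 3*I*√6605 ≈ -47127.0 + 243.81*I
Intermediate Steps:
K(O) = 3 + O
R(H, b) = 2
V(y) = -3 + y (V(y) = -4 + ((2 - 1) + y) = -4 + (1 + y) = -3 + y)
n(U, N) = 6*(-3 + U)*(2 + N) (n(U, N) = 6*((U + (-3 + 0))*(N + 2)) = 6*((U - 3)*(2 + N)) = 6*((-3 + U)*(2 + N)) = 6*(-3 + U)*(2 + N))
(-29973 + √(n(121, -86) + K(24))) - 17154 = (-29973 + √((-36 - 18*(-86) + 12*121 + 6*(-86)*121) + (3 + 24))) - 17154 = (-29973 + √((-36 + 1548 + 1452 - 62436) + 27)) - 17154 = (-29973 + √(-59472 + 27)) - 17154 = (-29973 + √(-59445)) - 17154 = (-29973 + 3*I*√6605) - 17154 = -47127 + 3*I*√6605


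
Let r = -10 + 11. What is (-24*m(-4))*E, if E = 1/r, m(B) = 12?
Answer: -288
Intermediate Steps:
r = 1
E = 1 (E = 1/1 = 1)
(-24*m(-4))*E = -24*12*1 = -288*1 = -288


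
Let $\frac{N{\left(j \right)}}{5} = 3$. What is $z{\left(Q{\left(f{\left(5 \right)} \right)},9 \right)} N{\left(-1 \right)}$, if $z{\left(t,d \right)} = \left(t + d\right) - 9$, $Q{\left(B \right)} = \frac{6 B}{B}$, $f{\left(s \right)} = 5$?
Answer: $90$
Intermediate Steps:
$N{\left(j \right)} = 15$ ($N{\left(j \right)} = 5 \cdot 3 = 15$)
$Q{\left(B \right)} = 6$
$z{\left(t,d \right)} = -9 + d + t$ ($z{\left(t,d \right)} = \left(d + t\right) - 9 = -9 + d + t$)
$z{\left(Q{\left(f{\left(5 \right)} \right)},9 \right)} N{\left(-1 \right)} = \left(-9 + 9 + 6\right) 15 = 6 \cdot 15 = 90$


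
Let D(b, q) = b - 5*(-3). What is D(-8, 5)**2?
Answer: 49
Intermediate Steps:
D(b, q) = 15 + b (D(b, q) = b + 15 = 15 + b)
D(-8, 5)**2 = (15 - 8)**2 = 7**2 = 49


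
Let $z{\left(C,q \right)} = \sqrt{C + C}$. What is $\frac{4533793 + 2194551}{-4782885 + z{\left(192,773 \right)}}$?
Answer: $- \frac{10726965197480}{7625329640947} - \frac{53826752 \sqrt{6}}{22875988922841} \approx -1.4068$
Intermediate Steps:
$z{\left(C,q \right)} = \sqrt{2} \sqrt{C}$ ($z{\left(C,q \right)} = \sqrt{2 C} = \sqrt{2} \sqrt{C}$)
$\frac{4533793 + 2194551}{-4782885 + z{\left(192,773 \right)}} = \frac{4533793 + 2194551}{-4782885 + \sqrt{2} \sqrt{192}} = \frac{6728344}{-4782885 + \sqrt{2} \cdot 8 \sqrt{3}} = \frac{6728344}{-4782885 + 8 \sqrt{6}}$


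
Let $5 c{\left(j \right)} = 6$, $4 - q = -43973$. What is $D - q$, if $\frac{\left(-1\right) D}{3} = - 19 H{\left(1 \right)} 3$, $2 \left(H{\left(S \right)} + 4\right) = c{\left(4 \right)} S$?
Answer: $- \frac{222792}{5} \approx -44558.0$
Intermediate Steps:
$q = 43977$ ($q = 4 - -43973 = 4 + 43973 = 43977$)
$c{\left(j \right)} = \frac{6}{5}$ ($c{\left(j \right)} = \frac{1}{5} \cdot 6 = \frac{6}{5}$)
$H{\left(S \right)} = -4 + \frac{3 S}{5}$ ($H{\left(S \right)} = -4 + \frac{\frac{6}{5} S}{2} = -4 + \frac{3 S}{5}$)
$D = - \frac{2907}{5}$ ($D = - 3 - 19 \left(-4 + \frac{3}{5} \cdot 1\right) 3 = - 3 - 19 \left(-4 + \frac{3}{5}\right) 3 = - 3 \left(-19\right) \left(- \frac{17}{5}\right) 3 = - 3 \cdot \frac{323}{5} \cdot 3 = \left(-3\right) \frac{969}{5} = - \frac{2907}{5} \approx -581.4$)
$D - q = - \frac{2907}{5} - 43977 = - \frac{222792}{5}$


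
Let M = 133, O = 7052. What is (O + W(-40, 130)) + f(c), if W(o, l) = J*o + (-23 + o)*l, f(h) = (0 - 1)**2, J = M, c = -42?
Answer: -6457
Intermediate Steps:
J = 133
f(h) = 1 (f(h) = (-1)**2 = 1)
W(o, l) = 133*o + l*(-23 + o) (W(o, l) = 133*o + (-23 + o)*l = 133*o + l*(-23 + o))
(O + W(-40, 130)) + f(c) = (7052 + (-23*130 + 133*(-40) + 130*(-40))) + 1 = (7052 + (-2990 - 5320 - 5200)) + 1 = (7052 - 13510) + 1 = -6458 + 1 = -6457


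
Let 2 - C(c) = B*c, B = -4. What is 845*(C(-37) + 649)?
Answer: 425035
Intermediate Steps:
C(c) = 2 + 4*c (C(c) = 2 - (-4)*c = 2 + 4*c)
845*(C(-37) + 649) = 845*((2 + 4*(-37)) + 649) = 845*((2 - 148) + 649) = 845*(-146 + 649) = 845*503 = 425035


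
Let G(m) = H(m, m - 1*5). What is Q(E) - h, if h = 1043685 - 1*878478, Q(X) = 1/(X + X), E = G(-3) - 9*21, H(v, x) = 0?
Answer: -62448247/378 ≈ -1.6521e+5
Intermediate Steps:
G(m) = 0
E = -189 (E = 0 - 9*21 = 0 - 189 = -189)
Q(X) = 1/(2*X)
h = 165207 (h = 1043685 - 878478 = 165207)
Q(E) - h = (½)/(-189) - 1*165207 = (½)*(-1/189) - 165207 = -1/378 - 165207 = -62448247/378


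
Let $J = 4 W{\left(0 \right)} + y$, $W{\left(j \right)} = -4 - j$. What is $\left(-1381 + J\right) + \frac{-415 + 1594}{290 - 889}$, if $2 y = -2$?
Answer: $- \frac{838581}{599} \approx -1400.0$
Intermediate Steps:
$y = -1$ ($y = \frac{1}{2} \left(-2\right) = -1$)
$J = -17$ ($J = 4 \left(-4 - 0\right) - 1 = 4 \left(-4 + 0\right) - 1 = 4 \left(-4\right) - 1 = -16 - 1 = -17$)
$\left(-1381 + J\right) + \frac{-415 + 1594}{290 - 889} = \left(-1381 - 17\right) + \frac{-415 + 1594}{290 - 889} = -1398 + \frac{1179}{-599} = -1398 + 1179 \left(- \frac{1}{599}\right) = -1398 - \frac{1179}{599} = - \frac{838581}{599}$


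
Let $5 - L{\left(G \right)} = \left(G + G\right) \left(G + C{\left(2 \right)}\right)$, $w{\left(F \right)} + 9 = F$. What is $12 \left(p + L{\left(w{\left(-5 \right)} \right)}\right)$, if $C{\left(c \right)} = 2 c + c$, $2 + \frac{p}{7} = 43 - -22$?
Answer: $2664$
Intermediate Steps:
$p = 441$ ($p = -14 + 7 \left(43 - -22\right) = -14 + 7 \left(43 + 22\right) = -14 + 7 \cdot 65 = -14 + 455 = 441$)
$C{\left(c \right)} = 3 c$
$w{\left(F \right)} = -9 + F$
$L{\left(G \right)} = 5 - 2 G \left(6 + G\right)$ ($L{\left(G \right)} = 5 - \left(G + G\right) \left(G + 3 \cdot 2\right) = 5 - 2 G \left(G + 6\right) = 5 - 2 G \left(6 + G\right)$)
$12 \left(p + L{\left(w{\left(-5 \right)} \right)}\right) = 12 \left(441 - \left(-5 + 2 \left(-9 - 5\right)^{2} + 12 \left(-9 - 5\right)\right)\right) = 12 \left(441 - \left(-173 + 392\right)\right) = 12 \left(441 + \left(5 + 168 - 392\right)\right) = 12 \left(441 - 219\right) = 12 \cdot 222 = 2664$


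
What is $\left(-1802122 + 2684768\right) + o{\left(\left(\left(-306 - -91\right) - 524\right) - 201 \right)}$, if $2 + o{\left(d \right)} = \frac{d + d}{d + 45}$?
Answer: $\frac{157993652}{179} \approx 8.8265 \cdot 10^{5}$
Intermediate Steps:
$o{\left(d \right)} = -2 + \frac{2 d}{45 + d}$ ($o{\left(d \right)} = -2 + \frac{d + d}{d + 45} = -2 + \frac{2 d}{45 + d}$)
$\left(-1802122 + 2684768\right) + o{\left(\left(\left(-306 - -91\right) - 524\right) - 201 \right)} = \left(-1802122 + 2684768\right) - \frac{90}{45 - 940} = 882646 - \frac{90}{45 + \left(\left(\left(-306 + 91\right) - 524\right) - 201\right)} = 882646 - \frac{90}{45 - 940} = 882646 - \frac{90}{-895} = 882646 - - \frac{18}{179} = 882646 + \frac{18}{179} = \frac{157993652}{179}$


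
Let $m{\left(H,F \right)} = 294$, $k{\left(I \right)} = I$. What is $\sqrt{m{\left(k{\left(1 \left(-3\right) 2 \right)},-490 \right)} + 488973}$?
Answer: $3 \sqrt{54363} \approx 699.48$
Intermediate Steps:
$\sqrt{m{\left(k{\left(1 \left(-3\right) 2 \right)},-490 \right)} + 488973} = \sqrt{294 + 488973} = \sqrt{489267} = 3 \sqrt{54363}$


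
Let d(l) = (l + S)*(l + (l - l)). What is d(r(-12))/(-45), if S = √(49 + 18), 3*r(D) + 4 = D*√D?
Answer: 1712/405 + 4*√67/135 - 64*I*√3/135 + 8*I*√201/45 ≈ 4.4697 + 1.6993*I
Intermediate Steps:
r(D) = -4/3 + D^(3/2)/3 (r(D) = -4/3 + (D*√D)/3 = -4/3 + D^(3/2)/3)
S = √67 ≈ 8.1853
d(l) = l*(l + √67) (d(l) = (l + √67)*(l + (l - l)) = (l + √67)*(l + 0) = (l + √67)*l = l*(l + √67))
d(r(-12))/(-45) = ((-4/3 + (-12)^(3/2)/3)*((-4/3 + (-12)^(3/2)/3) + √67))/(-45) = -(-4/3 + (-24*I*√3)/3)*((-4/3 + (-24*I*√3)/3) + √67)/45 = -(-4/3 - 8*I*√3)*((-4/3 - 8*I*√3) + √67)/45 = -(-4/3 - 8*I*√3)*(-4/3 + √67 - 8*I*√3)/45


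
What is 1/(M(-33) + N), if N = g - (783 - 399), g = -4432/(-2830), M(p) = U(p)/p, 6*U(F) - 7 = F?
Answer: -140085/53554861 ≈ -0.0026157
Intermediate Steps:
U(F) = 7/6 + F/6
M(p) = (7/6 + p/6)/p
g = 2216/1415 (g = -4432*(-1/2830) = 2216/1415 ≈ 1.5661)
N = -541144/1415 (N = 2216/1415 - (783 - 399) = 2216/1415 - 1*384 = 2216/1415 - 384 = -541144/1415 ≈ -382.43)
1/(M(-33) + N) = 1/((⅙)*(7 - 33)/(-33) - 541144/1415) = 1/((⅙)*(-1/33)*(-26) - 541144/1415) = 1/(13/99 - 541144/1415) = 1/(-53554861/140085) = -140085/53554861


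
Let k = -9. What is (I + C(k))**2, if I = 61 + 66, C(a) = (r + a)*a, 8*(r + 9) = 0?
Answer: 83521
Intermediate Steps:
r = -9 (r = -9 + (1/8)*0 = -9 + 0 = -9)
C(a) = a*(-9 + a) (C(a) = (-9 + a)*a = a*(-9 + a))
I = 127
(I + C(k))**2 = (127 - 9*(-9 - 9))**2 = (127 - 9*(-18))**2 = (127 + 162)**2 = 289**2 = 83521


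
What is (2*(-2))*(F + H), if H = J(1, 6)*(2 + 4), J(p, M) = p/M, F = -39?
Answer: 152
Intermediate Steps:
H = 1 (H = (1/6)*(2 + 4) = (1*(1/6))*6 = (1/6)*6 = 1)
(2*(-2))*(F + H) = (2*(-2))*(-39 + 1) = -4*(-38) = 152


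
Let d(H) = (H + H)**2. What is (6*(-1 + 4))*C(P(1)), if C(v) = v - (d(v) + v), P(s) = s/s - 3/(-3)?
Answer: -288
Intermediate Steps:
P(s) = 2 (P(s) = 1 - 3*(-1/3) = 1 + 1 = 2)
d(H) = 4*H**2 (d(H) = (2*H)**2 = 4*H**2)
C(v) = -4*v**2 (C(v) = v - (4*v**2 + v) = v - (v + 4*v**2) = v + (-v - 4*v**2) = -4*v**2)
(6*(-1 + 4))*C(P(1)) = (6*(-1 + 4))*(-4*2**2) = (6*3)*(-4*4) = 18*(-16) = -288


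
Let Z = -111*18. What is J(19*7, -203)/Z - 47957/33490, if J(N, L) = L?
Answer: -1309112/984015 ≈ -1.3304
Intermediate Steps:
Z = -1998
J(19*7, -203)/Z - 47957/33490 = -203/(-1998) - 47957/33490 = -203*(-1/1998) - 47957*1/33490 = 203/1998 - 2821/1970 = -1309112/984015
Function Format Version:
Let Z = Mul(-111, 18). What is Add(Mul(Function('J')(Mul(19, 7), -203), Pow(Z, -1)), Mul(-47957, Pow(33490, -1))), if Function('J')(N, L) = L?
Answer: Rational(-1309112, 984015) ≈ -1.3304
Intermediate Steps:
Z = -1998
Add(Mul(Function('J')(Mul(19, 7), -203), Pow(Z, -1)), Mul(-47957, Pow(33490, -1))) = Add(Mul(-203, Pow(-1998, -1)), Mul(-47957, Pow(33490, -1))) = Add(Mul(-203, Rational(-1, 1998)), Mul(-47957, Rational(1, 33490))) = Add(Rational(203, 1998), Rational(-2821, 1970)) = Rational(-1309112, 984015)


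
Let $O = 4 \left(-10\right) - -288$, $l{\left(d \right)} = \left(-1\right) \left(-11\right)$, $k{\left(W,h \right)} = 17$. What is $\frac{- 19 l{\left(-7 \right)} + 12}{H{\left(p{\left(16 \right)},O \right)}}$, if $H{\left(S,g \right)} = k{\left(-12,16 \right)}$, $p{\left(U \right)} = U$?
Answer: $- \frac{197}{17} \approx -11.588$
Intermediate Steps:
$l{\left(d \right)} = 11$
$O = 248$ ($O = -40 + 288 = 248$)
$H{\left(S,g \right)} = 17$
$\frac{- 19 l{\left(-7 \right)} + 12}{H{\left(p{\left(16 \right)},O \right)}} = \frac{\left(-19\right) 11 + 12}{17} = \left(-209 + 12\right) \frac{1}{17} = \left(-197\right) \frac{1}{17} = - \frac{197}{17}$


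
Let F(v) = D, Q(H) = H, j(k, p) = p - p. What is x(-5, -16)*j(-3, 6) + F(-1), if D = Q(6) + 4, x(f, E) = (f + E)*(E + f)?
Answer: 10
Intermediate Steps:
j(k, p) = 0
x(f, E) = (E + f)**2 (x(f, E) = (E + f)*(E + f) = (E + f)**2)
D = 10 (D = 6 + 4 = 10)
F(v) = 10
x(-5, -16)*j(-3, 6) + F(-1) = (-16 - 5)**2*0 + 10 = (-21)**2*0 + 10 = 441*0 + 10 = 0 + 10 = 10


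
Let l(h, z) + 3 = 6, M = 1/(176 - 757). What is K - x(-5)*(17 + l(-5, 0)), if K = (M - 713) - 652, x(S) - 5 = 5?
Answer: -909266/581 ≈ -1565.0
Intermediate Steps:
M = -1/581 (M = 1/(-581) = -1/581 ≈ -0.0017212)
x(S) = 10 (x(S) = 5 + 5 = 10)
l(h, z) = 3 (l(h, z) = -3 + 6 = 3)
K = -793066/581 (K = (-1/581 - 713) - 652 = -414254/581 - 652 = -793066/581 ≈ -1365.0)
K - x(-5)*(17 + l(-5, 0)) = -793066/581 - 10*(17 + 3) = -793066/581 - 10*20 = -793066/581 - 1*200 = -793066/581 - 200 = -909266/581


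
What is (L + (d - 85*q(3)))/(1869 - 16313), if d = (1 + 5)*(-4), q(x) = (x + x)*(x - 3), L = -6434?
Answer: 3229/7222 ≈ 0.44711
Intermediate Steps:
q(x) = 2*x*(-3 + x) (q(x) = (2*x)*(-3 + x) = 2*x*(-3 + x))
d = -24 (d = 6*(-4) = -24)
(L + (d - 85*q(3)))/(1869 - 16313) = (-6434 + (-24 - 170*3*(-3 + 3)))/(1869 - 16313) = (-6434 + (-24 - 170*3*0))/(-14444) = (-6434 + (-24 - 85*0))*(-1/14444) = (-6434 + (-24 + 0))*(-1/14444) = (-6434 - 24)*(-1/14444) = -6458*(-1/14444) = 3229/7222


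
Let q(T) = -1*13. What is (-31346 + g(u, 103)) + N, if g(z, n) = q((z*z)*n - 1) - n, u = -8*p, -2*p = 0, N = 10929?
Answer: -20533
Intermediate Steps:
p = 0 (p = -1/2*0 = 0)
u = 0 (u = -8*0 = 0)
q(T) = -13
g(z, n) = -13 - n
(-31346 + g(u, 103)) + N = (-31346 + (-13 - 1*103)) + 10929 = (-31346 + (-13 - 103)) + 10929 = (-31346 - 116) + 10929 = -31462 + 10929 = -20533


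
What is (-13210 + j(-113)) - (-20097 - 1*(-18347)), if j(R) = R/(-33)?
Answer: -378067/33 ≈ -11457.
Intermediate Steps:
j(R) = -R/33 (j(R) = R*(-1/33) = -R/33)
(-13210 + j(-113)) - (-20097 - 1*(-18347)) = (-13210 - 1/33*(-113)) - (-20097 - 1*(-18347)) = (-13210 + 113/33) - (-20097 + 18347) = -435817/33 - 1*(-1750) = -435817/33 + 1750 = -378067/33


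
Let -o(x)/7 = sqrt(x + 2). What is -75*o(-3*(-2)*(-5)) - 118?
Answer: -118 + 1050*I*sqrt(7) ≈ -118.0 + 2778.0*I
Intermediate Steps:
o(x) = -7*sqrt(2 + x) (o(x) = -7*sqrt(x + 2) = -7*sqrt(2 + x))
-75*o(-3*(-2)*(-5)) - 118 = -(-525)*sqrt(2 - 3*(-2)*(-5)) - 118 = -(-525)*sqrt(2 + 6*(-5)) - 118 = -(-525)*sqrt(2 - 30) - 118 = -(-525)*sqrt(-28) - 118 = -(-525)*2*I*sqrt(7) - 118 = -(-1050)*I*sqrt(7) - 118 = 1050*I*sqrt(7) - 118 = -118 + 1050*I*sqrt(7)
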